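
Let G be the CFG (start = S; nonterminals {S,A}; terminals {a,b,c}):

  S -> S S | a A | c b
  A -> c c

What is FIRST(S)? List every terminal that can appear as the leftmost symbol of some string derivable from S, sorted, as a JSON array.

FIRST iteration:
pass 1:
  A via A→c c: +{c}
  S via S→a A: +{a}
  S via S→c b: +{c}
  FIRST(S)={a,c}  FIRST(A)={c}
pass 2: (no change)
  FIRST(S)={a,c}  FIRST(A)={c}

FIRST(S) = ["a", "c"]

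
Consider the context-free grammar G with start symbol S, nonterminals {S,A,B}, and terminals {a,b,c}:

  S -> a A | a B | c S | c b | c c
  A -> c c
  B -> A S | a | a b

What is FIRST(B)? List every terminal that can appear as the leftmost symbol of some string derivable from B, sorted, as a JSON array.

FIRST sets, iterate to fixpoint:
pass 1:
  A via A→c c: +{c}
  B via B→A S: +{c}
  B via B→a: +{a}
  S via S→a A: +{a}
  S via S→c S: +{c}
  S: {a,c}  A: {c}  B: {a,c}
pass 2: (stable)
  S: {a,c}  A: {c}  B: {a,c}

FIRST(B) = ["a", "c"]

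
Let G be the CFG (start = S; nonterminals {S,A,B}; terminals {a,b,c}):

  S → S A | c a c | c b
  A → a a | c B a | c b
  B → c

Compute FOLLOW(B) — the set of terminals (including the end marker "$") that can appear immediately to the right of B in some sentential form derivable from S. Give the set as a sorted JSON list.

FIRST sets, iterate to fixpoint:
iter 1:
  A via A→a a: +{a}
  A via A→c B a: +{c}
  B via B→c: +{c}
  S via S→c a c: +{c}
  S: {c}  A: {a,c}  B: {c}
iter 2: (no change)
  S: {c}  A: {a,c}  B: {c}

Compute FOLLOW by fixpoint:
FOLLOW(S) := {$}
[1]
  A→c B a: FOLLOW(B) ⊇ FIRST(a) = {a}; new: +{a}
  S→S A: FOLLOW(S) ⊇ FIRST(A) = {a,c}; new: +{a,c}
  S→S A: FOLLOW(A) ⊇ FOLLOW(S) ⊇ {$,a,c}; new: +{$,a,c}
  FOLLOW[S]={$,a,c}  FOLLOW[A]={$,a,c}  FOLLOW[B]={a}
[2] (no change)
  FOLLOW[S]={$,a,c}  FOLLOW[A]={$,a,c}  FOLLOW[B]={a}

FOLLOW(B) = ["a"]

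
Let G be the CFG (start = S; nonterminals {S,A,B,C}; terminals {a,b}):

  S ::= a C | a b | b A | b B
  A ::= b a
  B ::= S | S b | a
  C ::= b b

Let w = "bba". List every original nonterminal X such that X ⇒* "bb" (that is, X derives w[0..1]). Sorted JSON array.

Convert to CNF:
  S -> T0 A | T0 B | T1 C | T1 T0
  A -> T0 T1
  B -> S T0 | T0 A | T0 B | T1 C | T1 T0 | a
  C -> T0 T0
  T0 -> b
  T1 -> a

CYK table (by increasing span) — only the sub-triangle for w[0..1]:
  T[0,0] 'b' = {T0}  orig:{}
  T[1,1] 'b' = {T0}  orig:{}
  T[0,1] 'bb' = {C}

Original NTs in T[0,1] deriving "bb": ["C"]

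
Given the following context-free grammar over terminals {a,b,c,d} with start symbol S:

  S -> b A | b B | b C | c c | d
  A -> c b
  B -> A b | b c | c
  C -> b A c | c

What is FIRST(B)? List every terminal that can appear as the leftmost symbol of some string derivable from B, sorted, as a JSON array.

FIRST iteration:
iter 1:
  A via A→c b: +{c}
  B via B→A b: +{c}
  B via B→b c: +{b}
  C via C→b A c: +{b}
  C via C→c: +{c}
  S via S→b A: +{b}
  S via S→c c: +{c}
  S via S→d: +{d}
  FIRST(S)={b,c,d}  FIRST(A)={c}  FIRST(B)={b,c}  FIRST(C)={b,c}
iter 2: done
  FIRST(S)={b,c,d}  FIRST(A)={c}  FIRST(B)={b,c}  FIRST(C)={b,c}

FIRST(B) = ["b", "c"]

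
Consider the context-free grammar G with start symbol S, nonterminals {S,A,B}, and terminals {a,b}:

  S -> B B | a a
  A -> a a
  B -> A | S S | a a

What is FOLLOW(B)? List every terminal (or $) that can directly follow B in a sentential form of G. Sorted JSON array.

FIRST iteration:
round 1:
  A via A→a a: +{a}
  B via B→A: +{a}
  S via S→B B: +{a}
  FIRST(S)={a}  FIRST(A)={a}  FIRST(B)={a}
round 2: — fixpoint
  FIRST(S)={a}  FIRST(A)={a}  FIRST(B)={a}

Compute FOLLOW by fixpoint:
initialize: $ ∈ FOLLOW(S)
[1]
  B→S S: FOLLOW(S) ⊇ FIRST(S) = {a}; new: +{a}
  S→B B: FOLLOW(B) ⊇ FIRST(B) = {a}; new: +{a}
  S→B B: FOLLOW(B) ⊇ FOLLOW(S) ⊇ {$,a}; new: +{$}
  FOLLOW[S]={$,a}  FOLLOW[A]={}  FOLLOW[B]={$,a}
[2]
  B→A: FOLLOW(A) ⊇ FOLLOW(B) ⊇ {$,a}; new: +{$,a}
  FOLLOW[S]={$,a}  FOLLOW[A]={$,a}  FOLLOW[B]={$,a}
[3] done
  FOLLOW[S]={$,a}  FOLLOW[A]={$,a}  FOLLOW[B]={$,a}

FOLLOW(B) = ["$", "a"]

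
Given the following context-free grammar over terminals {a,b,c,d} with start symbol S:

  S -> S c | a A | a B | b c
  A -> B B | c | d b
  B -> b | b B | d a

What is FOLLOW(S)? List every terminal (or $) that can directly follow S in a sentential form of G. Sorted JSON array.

FIRST iteration:
[1]
  A via A→c: +{c}
  A via A→d b: +{d}
  B via B→b: +{b}
  B via B→d a: +{d}
  S via S→a A: +{a}
  S via S→b c: +{b}
  FIRST[S]={a,b}  FIRST[A]={c,d}  FIRST[B]={b,d}
[2]
  A via A→B B: +{b}
  FIRST[S]={a,b}  FIRST[A]={b,c,d}  FIRST[B]={b,d}
[3] (stable)
  FIRST[S]={a,b}  FIRST[A]={b,c,d}  FIRST[B]={b,d}

FOLLOW iteration:
FOLLOW(S) := {$}
iter 1:
  A→B B: FOLLOW(B) ⊇ FIRST(B) = {b,d}; new: +{b,d}
  S→S c: FOLLOW(S) ⊇ FIRST(c) = {c}; new: +{c}
  S→a A: FOLLOW(A) ⊇ FOLLOW(S) ⊇ {$,c}; new: +{$,c}
  S→a B: FOLLOW(B) ⊇ FOLLOW(S) ⊇ {$,c}; new: +{$,c}
  FOLLOW(S)={$,c}  FOLLOW(A)={$,c}  FOLLOW(B)={$,b,c,d}
iter 2: — fixpoint
  FOLLOW(S)={$,c}  FOLLOW(A)={$,c}  FOLLOW(B)={$,b,c,d}

FOLLOW(S) = ["$", "c"]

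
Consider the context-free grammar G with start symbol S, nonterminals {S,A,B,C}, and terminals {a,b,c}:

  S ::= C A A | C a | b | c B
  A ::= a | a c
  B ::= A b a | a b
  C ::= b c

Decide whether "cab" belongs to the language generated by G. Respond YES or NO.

CNF form of G:
  S -> C T0 | C X4 | T1 B | b
  A -> T0 T1 | a
  B -> A X3 | T0 T2
  C -> T2 T1
  T0 -> a
  T1 -> c
  T2 -> b
  X3 -> T2 T0
  X4 -> A A

CYK table (by increasing span):
  [0..0]={T1}  "c"  orig:{}
  [1..1]={A,T0}  "a"  orig:{A}
  [2..2]={S,T2}  "b"  orig:{S}
  [0..1]=∅  "ca"
  [1..2]={B}  "ab"
  [0..2]={S}  "cab"

S ∈ T[0,2] ⇒ YES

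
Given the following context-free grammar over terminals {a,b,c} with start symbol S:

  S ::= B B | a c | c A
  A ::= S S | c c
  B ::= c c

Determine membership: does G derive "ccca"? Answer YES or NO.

Convert to CNF:
  S -> B B | T0 A | T1 T0
  A -> S S | T0 T0
  B -> T0 T0
  T0 -> c
  T1 -> a

CYK table (by increasing span):
  cell(0,0) c: {T0}  orig:{}
  cell(1,1) c: {T0}  orig:{}
  cell(2,2) c: {T0}  orig:{}
  cell(3,3) a: {T1}  orig:{}
  cell(0,1) cc: {A,B}
  cell(1,2) cc: {A,B}
  cell(2,3) ca: ∅
  cell(0,2) ccc: {S}
  cell(1,3) cca: ∅
  cell(0,3) ccca: ∅

S ∉ T[0,3] ⇒ NO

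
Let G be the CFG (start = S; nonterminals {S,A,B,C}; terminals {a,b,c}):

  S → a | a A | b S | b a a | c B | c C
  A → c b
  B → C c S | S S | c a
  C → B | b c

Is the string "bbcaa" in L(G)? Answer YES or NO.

CNF form of G:
  S -> T0 B | T0 C | T1 S | T1 X5 | T2 A | a
  A -> T0 T1
  B -> C X3 | S S | T0 T2
  C -> C X4 | S S | T0 T2 | T1 T0
  T0 -> c
  T1 -> b
  T2 -> a
  X3 -> T0 S
  X4 -> T0 S
  X5 -> T2 T2

Fill CYK table bottom-up:
  [0..0]={T1}  "b"  orig:{}
  [1..1]={T1}  "b"  orig:{}
  [2..2]={T0}  "c"  orig:{}
  [3..3]={S,T2}  "a"  orig:{S}
  [4..4]={S,T2}  "a"  orig:{S}
  [0..1]=∅  "bb"
  [1..2]={C}  "bc"
  [2..3]={B,C,X3,X4}  "ca"  orig:{B,C}
  [3..4]={B,C,X5}  "aa"  orig:{B,C}
  [0..2]=∅  "bbc"
  [1..3]=∅  "bca"
  [2..4]={S}  "caa"
  [0..3]=∅  "bbca"
  [1..4]={S}  "bcaa"
  [0..4]={S}  "bbcaa"

S ∈ T[0,4] ⇒ YES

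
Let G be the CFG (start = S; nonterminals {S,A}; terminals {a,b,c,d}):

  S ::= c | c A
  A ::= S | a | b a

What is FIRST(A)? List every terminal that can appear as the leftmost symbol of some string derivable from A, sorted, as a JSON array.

FIRST iteration:
iter 1:
  A via A→a: +{a}
  A via A→b a: +{b}
  S via S→c: +{c}
  S: {c}  A: {a,b}
iter 2:
  A via A→S: +{c}
  S: {c}  A: {a,b,c}
iter 3: (stable)
  S: {c}  A: {a,b,c}

FIRST(A) = ["a", "b", "c"]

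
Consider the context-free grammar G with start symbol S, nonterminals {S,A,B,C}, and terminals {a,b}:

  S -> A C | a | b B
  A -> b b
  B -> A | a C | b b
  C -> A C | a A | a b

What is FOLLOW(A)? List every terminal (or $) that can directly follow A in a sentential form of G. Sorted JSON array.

FIRST iteration:
[1]
  A via A→b b: +{b}
  B via B→A: +{b}
  B via B→a C: +{a}
  C via C→A C: +{b}
  C via C→a A: +{a}
  S via S→A C: +{b}
  S via S→a: +{a}
  FIRST[S]={a,b}  FIRST[A]={b}  FIRST[B]={a,b}  FIRST[C]={a,b}
[2] (stable)
  FIRST[S]={a,b}  FIRST[A]={b}  FIRST[B]={a,b}  FIRST[C]={a,b}

FOLLOW sets:
seed FOLLOW(S) with $
[1]
  C→A C: FOLLOW(A) ⊇ FIRST(C) = {a,b}; new: +{a,b}
  S→A C: FOLLOW(C) ⊇ FOLLOW(S) ⊇ {$}; new: +{$}
  S→b B: FOLLOW(B) ⊇ FOLLOW(S) ⊇ {$}; new: +{$}
  FOLLOW[S]={$}  FOLLOW[A]={a,b}  FOLLOW[B]={$}  FOLLOW[C]={$}
[2]
  B→A: FOLLOW(A) ⊇ FOLLOW(B) ⊇ {$}; new: +{$}
  FOLLOW[S]={$}  FOLLOW[A]={$,a,b}  FOLLOW[B]={$}  FOLLOW[C]={$}
[3] — fixpoint
  FOLLOW[S]={$}  FOLLOW[A]={$,a,b}  FOLLOW[B]={$}  FOLLOW[C]={$}

FOLLOW(A) = ["$", "a", "b"]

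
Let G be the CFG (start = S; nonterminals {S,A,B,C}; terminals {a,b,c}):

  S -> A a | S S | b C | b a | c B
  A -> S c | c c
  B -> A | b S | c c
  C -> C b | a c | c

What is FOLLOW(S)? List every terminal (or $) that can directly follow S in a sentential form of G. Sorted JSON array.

FIRST sets, iterate to fixpoint:
pass 1:
  A via A→c c: +{c}
  B via B→A: +{c}
  B via B→b S: +{b}
  C via C→a c: +{a}
  C via C→c: +{c}
  S via S→A a: +{c}
  S via S→b C: +{b}
  FIRST(S)={b,c}  FIRST(A)={c}  FIRST(B)={b,c}  FIRST(C)={a,c}
pass 2:
  A via A→S c: +{b}
  FIRST(S)={b,c}  FIRST(A)={b,c}  FIRST(B)={b,c}  FIRST(C)={a,c}
pass 3: (no change)
  FIRST(S)={b,c}  FIRST(A)={b,c}  FIRST(B)={b,c}  FIRST(C)={a,c}

FOLLOW sets:
seed FOLLOW(S) with $
round 1:
  A→S c: FOLLOW(S) ⊇ FIRST(c) = {c}; new: +{c}
  C→C b: FOLLOW(C) ⊇ FIRST(b) = {b}; new: +{b}
  S→A a: FOLLOW(A) ⊇ FIRST(a) = {a}; new: +{a}
  S→S S: FOLLOW(S) ⊇ FIRST(S) = {b,c}; new: +{b}
  S→b C: FOLLOW(C) ⊇ FOLLOW(S) ⊇ {$,b,c}; new: +{$,c}
  S→c B: FOLLOW(B) ⊇ FOLLOW(S) ⊇ {$,b,c}; new: +{$,b,c}
  FOLLOW[S]={$,b,c}  FOLLOW[A]={a}  FOLLOW[B]={$,b,c}  FOLLOW[C]={$,b,c}
round 2:
  B→A: FOLLOW(A) ⊇ FOLLOW(B) ⊇ {$,b,c}; new: +{$,b,c}
  FOLLOW[S]={$,b,c}  FOLLOW[A]={$,a,b,c}  FOLLOW[B]={$,b,c}  FOLLOW[C]={$,b,c}
round 3: (stable)
  FOLLOW[S]={$,b,c}  FOLLOW[A]={$,a,b,c}  FOLLOW[B]={$,b,c}  FOLLOW[C]={$,b,c}

FOLLOW(S) = ["$", "b", "c"]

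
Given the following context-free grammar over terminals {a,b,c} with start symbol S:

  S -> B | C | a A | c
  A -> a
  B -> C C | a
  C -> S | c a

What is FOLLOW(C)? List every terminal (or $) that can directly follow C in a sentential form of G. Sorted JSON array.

FIRST sets, iterate to fixpoint:
round 1:
  A via A→a: +{a}
  B via B→a: +{a}
  C via C→c a: +{c}
  S via S→B: +{a}
  S via S→C: +{c}
  FIRST(S)={a,c}  FIRST(A)={a}  FIRST(B)={a}  FIRST(C)={c}
round 2:
  B via B→C C: +{c}
  C via C→S: +{a}
  FIRST(S)={a,c}  FIRST(A)={a}  FIRST(B)={a,c}  FIRST(C)={a,c}
round 3: (stable)
  FIRST(S)={a,c}  FIRST(A)={a}  FIRST(B)={a,c}  FIRST(C)={a,c}

FOLLOW sets:
seed FOLLOW(S) with $
round 1:
  B→C C: FOLLOW(C) ⊇ FIRST(C) = {a,c}; new: +{a,c}
  C→S: FOLLOW(S) ⊇ FOLLOW(C) ⊇ {a,c}; new: +{a,c}
  S→B: FOLLOW(B) ⊇ FOLLOW(S) ⊇ {$,a,c}; new: +{$,a,c}
  S→C: FOLLOW(C) ⊇ FOLLOW(S) ⊇ {$,a,c}; new: +{$}
  S→a A: FOLLOW(A) ⊇ FOLLOW(S) ⊇ {$,a,c}; new: +{$,a,c}
  FOLLOW(S)={$,a,c}  FOLLOW(A)={$,a,c}  FOLLOW(B)={$,a,c}  FOLLOW(C)={$,a,c}
round 2: — fixpoint
  FOLLOW(S)={$,a,c}  FOLLOW(A)={$,a,c}  FOLLOW(B)={$,a,c}  FOLLOW(C)={$,a,c}

FOLLOW(C) = ["$", "a", "c"]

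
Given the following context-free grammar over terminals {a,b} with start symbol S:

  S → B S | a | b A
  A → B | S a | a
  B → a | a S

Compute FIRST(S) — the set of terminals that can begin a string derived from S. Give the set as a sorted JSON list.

FIRST iteration:
round 1:
  A via A→a: +{a}
  B via B→a: +{a}
  S via S→B S: +{a}
  S via S→b A: +{b}
  S: {a,b}  A: {a}  B: {a}
round 2:
  A via A→S a: +{b}
  S: {a,b}  A: {a,b}  B: {a}
round 3: done
  S: {a,b}  A: {a,b}  B: {a}

FIRST(S) = ["a", "b"]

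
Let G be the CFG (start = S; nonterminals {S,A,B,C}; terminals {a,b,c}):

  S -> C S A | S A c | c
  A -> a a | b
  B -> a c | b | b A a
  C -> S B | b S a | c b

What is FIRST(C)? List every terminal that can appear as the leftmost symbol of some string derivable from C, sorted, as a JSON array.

FIRST iteration:
round 1:
  A via A→a a: +{a}
  A via A→b: +{b}
  B via B→a c: +{a}
  B via B→b: +{b}
  C via C→b S a: +{b}
  C via C→c b: +{c}
  S via S→C S A: +{b,c}
  S: {b,c}  A: {a,b}  B: {a,b}  C: {b,c}
round 2: — fixpoint
  S: {b,c}  A: {a,b}  B: {a,b}  C: {b,c}

FIRST(C) = ["b", "c"]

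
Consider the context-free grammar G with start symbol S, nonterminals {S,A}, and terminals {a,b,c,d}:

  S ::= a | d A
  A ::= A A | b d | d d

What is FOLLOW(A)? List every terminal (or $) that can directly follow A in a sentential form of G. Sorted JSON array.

FIRST sets, iterate to fixpoint:
pass 1:
  A via A→b d: +{b}
  A via A→d d: +{d}
  S via S→a: +{a}
  S via S→d A: +{d}
  FIRST[S]={a,d}  FIRST[A]={b,d}
pass 2: — fixpoint
  FIRST[S]={a,d}  FIRST[A]={b,d}

FOLLOW iteration:
FOLLOW(S) := {$}
pass 1:
  A→A A: FOLLOW(A) ⊇ FIRST(A) = {b,d}; new: +{b,d}
  S→d A: FOLLOW(A) ⊇ FOLLOW(S) ⊇ {$}; new: +{$}
  FOLLOW(S)={$}  FOLLOW(A)={$,b,d}
pass 2: (stable)
  FOLLOW(S)={$}  FOLLOW(A)={$,b,d}

FOLLOW(A) = ["$", "b", "d"]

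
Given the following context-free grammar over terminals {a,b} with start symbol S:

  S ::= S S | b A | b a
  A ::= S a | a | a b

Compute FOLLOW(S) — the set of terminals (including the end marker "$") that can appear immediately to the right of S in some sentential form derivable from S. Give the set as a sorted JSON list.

FIRST sets, iterate to fixpoint:
round 1:
  A via A→a: +{a}
  S via S→b A: +{b}
  S: {b}  A: {a}
round 2:
  A via A→S a: +{b}
  S: {b}  A: {a,b}
round 3: — fixpoint
  S: {b}  A: {a,b}

Compute FOLLOW by fixpoint:
seed FOLLOW(S) with $
iter 1:
  A→S a: FOLLOW(S) ⊇ FIRST(a) = {a}; new: +{a}
  S→S S: FOLLOW(S) ⊇ FIRST(S) = {b}; new: +{b}
  S→b A: FOLLOW(A) ⊇ FOLLOW(S) ⊇ {$,a,b}; new: +{$,a,b}
  FOLLOW[S]={$,a,b}  FOLLOW[A]={$,a,b}
iter 2: (no change)
  FOLLOW[S]={$,a,b}  FOLLOW[A]={$,a,b}

FOLLOW(S) = ["$", "a", "b"]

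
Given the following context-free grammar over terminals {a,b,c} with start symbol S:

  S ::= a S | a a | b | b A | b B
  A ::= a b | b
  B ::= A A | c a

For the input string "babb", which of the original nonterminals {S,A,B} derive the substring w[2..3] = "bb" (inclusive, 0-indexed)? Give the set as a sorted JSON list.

Convert to CNF:
  S -> T0 S | T0 T0 | T1 A | T1 B | b
  A -> T0 T1 | b
  B -> A A | T2 T0
  T0 -> a
  T1 -> b
  T2 -> c

CYK fill — only the sub-triangle for w[2..3]:
  cell(2,2) b: {A,S,T1}  orig:{A,S}
  cell(3,3) b: {A,S,T1}  orig:{A,S}
  cell(2,3) bb: {B,S}

Original NTs in T[2,3] deriving "bb": ["B", "S"]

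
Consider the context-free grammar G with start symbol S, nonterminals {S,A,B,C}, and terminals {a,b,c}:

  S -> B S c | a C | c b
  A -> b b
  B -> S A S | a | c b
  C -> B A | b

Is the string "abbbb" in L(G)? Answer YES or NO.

Convert to CNF:
  S -> B X4 | T1 T0 | T2 C
  A -> T0 T0
  B -> S X3 | T1 T0 | a
  C -> B A | b
  T0 -> b
  T1 -> c
  T2 -> a
  X3 -> A S
  X4 -> S T1

Fill CYK table bottom-up:
  T[0,0] 'a' = {B,T2}  orig:{B}
  T[1,1] 'b' = {C,T0}  orig:{C}
  T[2,2] 'b' = {C,T0}  orig:{C}
  T[3,3] 'b' = {C,T0}  orig:{C}
  T[4,4] 'b' = {C,T0}  orig:{C}
  T[0,1] 'ab' = {S}
  T[1,2] 'bb' = {A}
  T[2,3] 'bb' = {A}
  T[3,4] 'bb' = {A}
  T[0,2] 'abb' = {C}
  T[1,3] 'bbb' = ∅
  T[2,4] 'bbb' = ∅
  T[0,3] 'abbb' = ∅
  T[1,4] 'bbbb' = ∅
  T[0,4] 'abbbb' = ∅

S ∉ T[0,4] ⇒ NO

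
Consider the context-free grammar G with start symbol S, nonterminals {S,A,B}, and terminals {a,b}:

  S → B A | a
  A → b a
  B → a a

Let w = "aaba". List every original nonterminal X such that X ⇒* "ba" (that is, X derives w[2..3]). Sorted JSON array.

Convert to CNF:
  S -> B A | a
  A -> T0 T1
  B -> T1 T1
  T0 -> b
  T1 -> a

CYK fill (cells [i..j] with 2 ≤ i ≤ j ≤ 3 only):
  T[2,2] 'b' = {T0}  orig:{}
  T[3,3] 'a' = {S,T1}  orig:{S}
  T[2,3] 'ba' = {A}

Original NTs in T[2,3] deriving "ba": ["A"]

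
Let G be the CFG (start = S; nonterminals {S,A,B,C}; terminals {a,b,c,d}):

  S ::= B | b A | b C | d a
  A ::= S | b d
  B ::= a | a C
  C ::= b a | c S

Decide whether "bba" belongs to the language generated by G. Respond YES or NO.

CNF form of G:
  S -> T0 C | T1 A | T1 C | T2 T0 | a
  A -> T0 C | T1 A | T1 C | T1 T2 | T2 T0 | a
  B -> T0 C | a
  C -> T1 T0 | T3 S
  T0 -> a
  T1 -> b
  T2 -> d
  T3 -> c

CYK table (by increasing span):
  cell(0,0) b: {T1}  orig:{}
  cell(1,1) b: {T1}  orig:{}
  cell(2,2) a: {A,B,S,T0}  orig:{A,B,S}
  cell(0,1) bb: ∅
  cell(1,2) ba: {A,C,S}
  cell(0,2) bba: {A,S}

S ∈ T[0,2] ⇒ YES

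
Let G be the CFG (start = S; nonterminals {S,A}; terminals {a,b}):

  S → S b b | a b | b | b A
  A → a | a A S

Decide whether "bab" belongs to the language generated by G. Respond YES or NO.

CNF form of G:
  S -> S X3 | T0 T1 | T1 A | b
  A -> T0 X2 | a
  T0 -> a
  T1 -> b
  X2 -> A S
  X3 -> T1 T1

CYK fill:
  [0..0]={S,T1}  "b"  orig:{S}
  [1..1]={A,T0}  "a"  orig:{A}
  [2..2]={S,T1}  "b"  orig:{S}
  [0..1]={S}  "ba"
  [1..2]={S,X2}  "ab"  orig:{S}
  [0..2]=∅  "bab"

S ∉ T[0,2] ⇒ NO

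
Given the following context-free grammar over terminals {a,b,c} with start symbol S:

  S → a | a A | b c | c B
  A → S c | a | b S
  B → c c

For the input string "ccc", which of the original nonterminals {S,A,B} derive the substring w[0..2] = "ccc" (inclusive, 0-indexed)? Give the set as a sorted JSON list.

Convert to CNF:
  S -> T0 B | T1 T0 | T2 A | a
  A -> S T0 | T1 S | a
  B -> T0 T0
  T0 -> c
  T1 -> b
  T2 -> a

CYK table (by increasing span) — only the sub-triangle for w[0..2]:
  T[0,0] 'c' = {T0}  orig:{}
  T[1,1] 'c' = {T0}  orig:{}
  T[2,2] 'c' = {T0}  orig:{}
  T[0,1] 'cc' = {B}
  T[1,2] 'cc' = {B}
  T[0,2] 'ccc' = {S}

Original NTs in T[0,2] deriving "ccc": ["S"]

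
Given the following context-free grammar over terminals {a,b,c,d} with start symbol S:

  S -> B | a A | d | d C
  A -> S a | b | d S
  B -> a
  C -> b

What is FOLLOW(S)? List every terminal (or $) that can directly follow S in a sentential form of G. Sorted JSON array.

Compute FIRST by fixpoint:
round 1:
  A via A→b: +{b}
  A via A→d S: +{d}
  B via B→a: +{a}
  C via C→b: +{b}
  S via S→B: +{a}
  S via S→d: +{d}
  FIRST[S]={a,d}  FIRST[A]={b,d}  FIRST[B]={a}  FIRST[C]={b}
round 2:
  A via A→S a: +{a}
  FIRST[S]={a,d}  FIRST[A]={a,b,d}  FIRST[B]={a}  FIRST[C]={b}
round 3: — fixpoint
  FIRST[S]={a,d}  FIRST[A]={a,b,d}  FIRST[B]={a}  FIRST[C]={b}

Compute FOLLOW by fixpoint:
initialize: $ ∈ FOLLOW(S)
[1]
  A→S a: FOLLOW(S) ⊇ FIRST(a) = {a}; new: +{a}
  S→B: FOLLOW(B) ⊇ FOLLOW(S) ⊇ {$,a}; new: +{$,a}
  S→a A: FOLLOW(A) ⊇ FOLLOW(S) ⊇ {$,a}; new: +{$,a}
  S→d C: FOLLOW(C) ⊇ FOLLOW(S) ⊇ {$,a}; new: +{$,a}
  FOLLOW(S)={$,a}  FOLLOW(A)={$,a}  FOLLOW(B)={$,a}  FOLLOW(C)={$,a}
[2] (no change)
  FOLLOW(S)={$,a}  FOLLOW(A)={$,a}  FOLLOW(B)={$,a}  FOLLOW(C)={$,a}

FOLLOW(S) = ["$", "a"]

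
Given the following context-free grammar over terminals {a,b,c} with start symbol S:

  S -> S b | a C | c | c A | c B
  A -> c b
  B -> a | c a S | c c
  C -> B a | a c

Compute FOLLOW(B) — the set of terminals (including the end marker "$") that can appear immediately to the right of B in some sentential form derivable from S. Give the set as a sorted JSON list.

FIRST iteration:
[1]
  A via A→c b: +{c}
  B via B→a: +{a}
  B via B→c a S: +{c}
  C via C→B a: +{a,c}
  S via S→a C: +{a}
  S via S→c: +{c}
  S: {a,c}  A: {c}  B: {a,c}  C: {a,c}
[2] — fixpoint
  S: {a,c}  A: {c}  B: {a,c}  C: {a,c}

Compute FOLLOW by fixpoint:
FOLLOW(S) := {$}
pass 1:
  C→B a: FOLLOW(B) ⊇ FIRST(a) = {a}; new: +{a}
  S→S b: FOLLOW(S) ⊇ FIRST(b) = {b}; new: +{b}
  S→a C: FOLLOW(C) ⊇ FOLLOW(S) ⊇ {$,b}; new: +{$,b}
  S→c A: FOLLOW(A) ⊇ FOLLOW(S) ⊇ {$,b}; new: +{$,b}
  S→c B: FOLLOW(B) ⊇ FOLLOW(S) ⊇ {$,b}; new: +{$,b}
  FOLLOW[S]={$,b}  FOLLOW[A]={$,b}  FOLLOW[B]={$,a,b}  FOLLOW[C]={$,b}
pass 2:
  B→c a S: FOLLOW(S) ⊇ FOLLOW(B) ⊇ {$,a,b}; new: +{a}
  S→a C: FOLLOW(C) ⊇ FOLLOW(S) ⊇ {$,a,b}; new: +{a}
  S→c A: FOLLOW(A) ⊇ FOLLOW(S) ⊇ {$,a,b}; new: +{a}
  FOLLOW[S]={$,a,b}  FOLLOW[A]={$,a,b}  FOLLOW[B]={$,a,b}  FOLLOW[C]={$,a,b}
pass 3: (no change)
  FOLLOW[S]={$,a,b}  FOLLOW[A]={$,a,b}  FOLLOW[B]={$,a,b}  FOLLOW[C]={$,a,b}

FOLLOW(B) = ["$", "a", "b"]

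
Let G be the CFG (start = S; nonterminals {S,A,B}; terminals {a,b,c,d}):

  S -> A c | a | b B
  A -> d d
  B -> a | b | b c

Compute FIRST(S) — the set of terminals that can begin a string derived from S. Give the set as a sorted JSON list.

Compute FIRST by fixpoint:
[1]
  A via A→d d: +{d}
  B via B→a: +{a}
  B via B→b: +{b}
  S via S→A c: +{d}
  S via S→a: +{a}
  S via S→b B: +{b}
  S: {a,b,d}  A: {d}  B: {a,b}
[2] — fixpoint
  S: {a,b,d}  A: {d}  B: {a,b}

FIRST(S) = ["a", "b", "d"]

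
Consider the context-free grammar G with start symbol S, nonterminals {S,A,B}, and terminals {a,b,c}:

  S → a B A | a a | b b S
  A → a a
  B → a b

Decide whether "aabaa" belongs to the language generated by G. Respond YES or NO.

Convert to CNF:
  S -> T0 T0 | T0 X2 | T1 X3
  A -> T0 T0
  B -> T0 T1
  T0 -> a
  T1 -> b
  X2 -> B A
  X3 -> T1 S

CYK fill:
  cell(0,0) a: {T0}  orig:{}
  cell(1,1) a: {T0}  orig:{}
  cell(2,2) b: {T1}  orig:{}
  cell(3,3) a: {T0}  orig:{}
  cell(4,4) a: {T0}  orig:{}
  cell(0,1) aa: {A,S}
  cell(1,2) ab: {B}
  cell(2,3) ba: ∅
  cell(3,4) aa: {A,S}
  cell(0,2) aab: ∅
  cell(1,3) aba: ∅
  cell(2,4) baa: {X3}  orig:{}
  cell(0,3) aaba: ∅
  cell(1,4) abaa: {X2}  orig:{}
  cell(0,4) aabaa: {S}

S ∈ T[0,4] ⇒ YES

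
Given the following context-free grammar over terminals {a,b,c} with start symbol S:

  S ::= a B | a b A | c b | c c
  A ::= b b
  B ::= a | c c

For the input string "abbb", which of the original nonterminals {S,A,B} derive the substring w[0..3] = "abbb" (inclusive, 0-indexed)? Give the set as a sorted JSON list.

Convert to CNF:
  S -> T1 T0 | T1 T1 | T2 B | T2 X3
  A -> T0 T0
  B -> T1 T1 | a
  T0 -> b
  T1 -> c
  T2 -> a
  X3 -> T0 A

Fill CYK table bottom-up — only the sub-triangle for w[0..3]:
  T[0,0] 'a' = {B,T2}  orig:{B}
  T[1,1] 'b' = {T0}  orig:{}
  T[2,2] 'b' = {T0}  orig:{}
  T[3,3] 'b' = {T0}  orig:{}
  T[0,1] 'ab' = ∅
  T[1,2] 'bb' = {A}
  T[2,3] 'bb' = {A}
  T[0,2] 'abb' = ∅
  T[1,3] 'bbb' = {X3}  orig:{}
  T[0,3] 'abbb' = {S}

Original NTs in T[0,3] deriving "abbb": ["S"]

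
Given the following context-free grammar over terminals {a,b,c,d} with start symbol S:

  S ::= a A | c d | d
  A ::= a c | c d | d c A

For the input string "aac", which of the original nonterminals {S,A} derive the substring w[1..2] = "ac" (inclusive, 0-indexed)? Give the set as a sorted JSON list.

CNF form of G:
  S -> T0 A | T1 T2 | d
  A -> T0 T1 | T1 T2 | T2 X3
  T0 -> a
  T1 -> c
  T2 -> d
  X3 -> T1 A

Fill CYK table bottom-up, restricted to cells inside w[1..2]:
  T[1,1] 'a' = {T0}  orig:{}
  T[2,2] 'c' = {T1}  orig:{}
  T[1,2] 'ac' = {A}

Original NTs in T[1,2] deriving "ac": ["A"]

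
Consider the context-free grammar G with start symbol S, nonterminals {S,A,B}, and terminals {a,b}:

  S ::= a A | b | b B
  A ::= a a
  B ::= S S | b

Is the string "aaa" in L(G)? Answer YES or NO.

Convert to CNF:
  S -> T0 A | T1 B | b
  A -> T0 T0
  B -> S S | b
  T0 -> a
  T1 -> b

CYK table (by increasing span):
  [0..0]={T0}  "a"  orig:{}
  [1..1]={T0}  "a"  orig:{}
  [2..2]={T0}  "a"  orig:{}
  [0..1]={A}  "aa"
  [1..2]={A}  "aa"
  [0..2]={S}  "aaa"

S ∈ T[0,2] ⇒ YES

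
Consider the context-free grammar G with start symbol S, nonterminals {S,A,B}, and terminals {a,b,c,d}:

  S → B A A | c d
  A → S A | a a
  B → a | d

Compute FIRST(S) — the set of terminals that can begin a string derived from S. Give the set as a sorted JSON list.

FIRST sets, iterate to fixpoint:
iter 1:
  A via A→a a: +{a}
  B via B→a: +{a}
  B via B→d: +{d}
  S via S→B A A: +{a,d}
  S via S→c d: +{c}
  S: {a,c,d}  A: {a}  B: {a,d}
iter 2:
  A via A→S A: +{c,d}
  S: {a,c,d}  A: {a,c,d}  B: {a,d}
iter 3: (no change)
  S: {a,c,d}  A: {a,c,d}  B: {a,d}

FIRST(S) = ["a", "c", "d"]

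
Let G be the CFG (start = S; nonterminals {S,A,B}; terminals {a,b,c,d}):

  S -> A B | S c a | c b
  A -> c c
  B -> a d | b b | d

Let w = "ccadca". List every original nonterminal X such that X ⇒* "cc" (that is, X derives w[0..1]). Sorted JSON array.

Convert to CNF:
  S -> A B | S X4 | T0 T3
  A -> T0 T0
  B -> T1 T2 | T3 T3 | d
  T0 -> c
  T1 -> a
  T2 -> d
  T3 -> b
  X4 -> T0 T1

CYK table (by increasing span) — only the sub-triangle for w[0..1]:
  T[0,0] 'c' = {T0}  orig:{}
  T[1,1] 'c' = {T0}  orig:{}
  T[0,1] 'cc' = {A}

Original NTs in T[0,1] deriving "cc": ["A"]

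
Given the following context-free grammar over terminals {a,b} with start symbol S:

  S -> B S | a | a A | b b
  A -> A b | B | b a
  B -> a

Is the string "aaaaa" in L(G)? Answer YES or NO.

CNF form of G:
  S -> B S | T0 T0 | T1 A | a
  A -> A T0 | T0 T1 | a
  B -> a
  T0 -> b
  T1 -> a

CYK table (by increasing span):
  T[0,0] 'a' = {A,B,S,T1}  orig:{A,B,S}
  T[1,1] 'a' = {A,B,S,T1}  orig:{A,B,S}
  T[2,2] 'a' = {A,B,S,T1}  orig:{A,B,S}
  T[3,3] 'a' = {A,B,S,T1}  orig:{A,B,S}
  T[4,4] 'a' = {A,B,S,T1}  orig:{A,B,S}
  T[0,1] 'aa' = {S}
  T[1,2] 'aa' = {S}
  T[2,3] 'aa' = {S}
  T[3,4] 'aa' = {S}
  T[0,2] 'aaa' = {S}
  T[1,3] 'aaa' = {S}
  T[2,4] 'aaa' = {S}
  T[0,3] 'aaaa' = {S}
  T[1,4] 'aaaa' = {S}
  T[0,4] 'aaaaa' = {S}

S ∈ T[0,4] ⇒ YES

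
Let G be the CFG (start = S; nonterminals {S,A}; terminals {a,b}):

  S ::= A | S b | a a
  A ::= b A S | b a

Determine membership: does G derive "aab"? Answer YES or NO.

CNF form of G:
  S -> S T0 | T0 T1 | T0 X3 | T1 T1
  A -> T0 T1 | T0 X2
  T0 -> b
  T1 -> a
  X2 -> A S
  X3 -> A S

Fill CYK table bottom-up:
  [0..0]={T1}  "a"  orig:{}
  [1..1]={T1}  "a"  orig:{}
  [2..2]={T0}  "b"  orig:{}
  [0..1]={S}  "aa"
  [1..2]=∅  "ab"
  [0..2]={S}  "aab"

S ∈ T[0,2] ⇒ YES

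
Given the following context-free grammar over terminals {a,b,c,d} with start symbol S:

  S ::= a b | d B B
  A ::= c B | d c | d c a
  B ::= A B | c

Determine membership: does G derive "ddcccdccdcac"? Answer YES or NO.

CNF form of G:
  S -> T1 X5 | T2 T3
  A -> T0 B | T1 T0 | T1 X4
  B -> A B | c
  T0 -> c
  T1 -> d
  T2 -> a
  T3 -> b
  X4 -> T0 T2
  X5 -> B B

CYK table (by increasing span):
  cell(0,0) d: {T1}  orig:{}
  cell(1,1) d: {T1}  orig:{}
  cell(2,2) c: {B,T0}  orig:{B}
  cell(3,3) c: {B,T0}  orig:{B}
  cell(4,4) c: {B,T0}  orig:{B}
  cell(5,5) d: {T1}  orig:{}
  cell(6,6) c: {B,T0}  orig:{B}
  cell(7,7) c: {B,T0}  orig:{B}
  cell(8,8) d: {T1}  orig:{}
  cell(9,9) c: {B,T0}  orig:{B}
  cell(10,10) a: {T2}  orig:{}
  cell(11,11) c: {B,T0}  orig:{B}
  cell(0,1) dd: ∅
  cell(1,2) dc: {A}
  cell(2,3) cc: {A,X5}  orig:{A}
  cell(3,4) cc: {A,X5}  orig:{A}
  cell(4,5) cd: ∅
  cell(5,6) dc: {A}
  cell(6,7) cc: {A,X5}  orig:{A}
  cell(7,8) cd: ∅
  cell(8,9) dc: {A}
  cell(9,10) ca: {X4}  orig:{}
  cell(10,11) ac: ∅
  cell(0,2) ddc: ∅
  cell(1,3) dcc: {B,S}
  cell(2,4) ccc: {B}
  cell(3,5) ccd: ∅
  cell(4,6) cdc: ∅
  cell(5,7) dcc: {B,S}
  cell(6,8) ccd: ∅
  cell(7,9) cdc: ∅
  cell(8,10) dca: {A}
  cell(9,11) cac: ∅
  cell(0,3) ddcc: ∅
  cell(1,4) dccc: {X5}  orig:{}
  cell(2,5) cccd: ∅
  cell(3,6) ccdc: ∅
  cell(4,7) cdcc: {A,X5}  orig:{A}
  cell(5,8) dccd: ∅
  cell(6,9) ccdc: ∅
  cell(7,10) cdca: ∅
  cell(8,11) dcac: {B}
  cell(0,4) ddccc: {S}
  cell(1,5) dcccd: ∅
  cell(2,6) cccdc: ∅
  cell(3,7) ccdcc: {B}
  cell(4,8) cdccd: ∅
  cell(5,9) dccdc: ∅
  cell(6,10) ccdca: ∅
  cell(7,11) cdcac: {A,X5}  orig:{A}
  cell(0,5) ddcccd: ∅
  cell(1,6) dcccdc: ∅
  cell(2,7) cccdcc: {A,X5}  orig:{A}
  cell(3,8) ccdccd: ∅
  cell(4,9) cdccdc: ∅
  cell(5,10) dccdca: ∅
  cell(6,11) ccdcac: {B}
  cell(0,6) ddcccdc: ∅
  cell(1,7) dcccdcc: {B,S}
  cell(2,8) cccdccd: ∅
  cell(3,9) ccdccdc: ∅
  cell(4,10) cdccdca: ∅
  cell(5,11) dccdcac: {X5}  orig:{}
  cell(0,7) ddcccdcc: ∅
  cell(1,8) dcccdccd: ∅
  cell(2,9) cccdccdc: ∅
  cell(3,10) ccdccdca: ∅
  cell(4,11) cdccdcac: {B}
  cell(0,8) ddcccdccd: ∅
  cell(1,9) dcccdccdc: ∅
  cell(2,10) cccdccdca: ∅
  cell(3,11) ccdccdcac: {A,X5}  orig:{A}
  cell(0,9) ddcccdccdc: ∅
  cell(1,10) dcccdccdca: ∅
  cell(2,11) cccdccdcac: {B}
  cell(0,10) ddcccdccdca: ∅
  cell(1,11) dcccdccdcac: {X5}  orig:{}
  cell(0,11) ddcccdccdcac: {S}

S ∈ T[0,11] ⇒ YES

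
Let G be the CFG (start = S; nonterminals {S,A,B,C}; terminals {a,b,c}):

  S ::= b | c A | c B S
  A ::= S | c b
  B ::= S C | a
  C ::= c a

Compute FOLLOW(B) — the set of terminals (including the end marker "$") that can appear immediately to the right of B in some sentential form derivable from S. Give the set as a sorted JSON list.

FIRST sets, iterate to fixpoint:
round 1:
  A via A→c b: +{c}
  B via B→a: +{a}
  C via C→c a: +{c}
  S via S→b: +{b}
  S via S→c A: +{c}
  FIRST(S)={b,c}  FIRST(A)={c}  FIRST(B)={a}  FIRST(C)={c}
round 2:
  A via A→S: +{b}
  B via B→S C: +{b,c}
  FIRST(S)={b,c}  FIRST(A)={b,c}  FIRST(B)={a,b,c}  FIRST(C)={c}
round 3: — fixpoint
  FIRST(S)={b,c}  FIRST(A)={b,c}  FIRST(B)={a,b,c}  FIRST(C)={c}

Compute FOLLOW by fixpoint:
initialize: $ ∈ FOLLOW(S)
round 1:
  B→S C: FOLLOW(S) ⊇ FIRST(C) = {c}; new: +{c}
  S→c A: FOLLOW(A) ⊇ FOLLOW(S) ⊇ {$,c}; new: +{$,c}
  S→c B S: FOLLOW(B) ⊇ FIRST(S) = {b,c}; new: +{b,c}
  FOLLOW[S]={$,c}  FOLLOW[A]={$,c}  FOLLOW[B]={b,c}  FOLLOW[C]={}
round 2:
  B→S C: FOLLOW(C) ⊇ FOLLOW(B) ⊇ {b,c}; new: +{b,c}
  FOLLOW[S]={$,c}  FOLLOW[A]={$,c}  FOLLOW[B]={b,c}  FOLLOW[C]={b,c}
round 3: (no change)
  FOLLOW[S]={$,c}  FOLLOW[A]={$,c}  FOLLOW[B]={b,c}  FOLLOW[C]={b,c}

FOLLOW(B) = ["b", "c"]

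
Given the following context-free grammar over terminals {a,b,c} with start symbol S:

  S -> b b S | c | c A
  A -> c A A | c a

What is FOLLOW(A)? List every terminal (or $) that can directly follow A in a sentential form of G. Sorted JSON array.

FIRST iteration:
round 1:
  A via A→c A A: +{c}
  S via S→b b S: +{b}
  S via S→c: +{c}
  FIRST(S)={b,c}  FIRST(A)={c}
round 2: done
  FIRST(S)={b,c}  FIRST(A)={c}

Compute FOLLOW by fixpoint:
seed FOLLOW(S) with $
iter 1:
  A→c A A: FOLLOW(A) ⊇ FIRST(A) = {c}; new: +{c}
  S→c A: FOLLOW(A) ⊇ FOLLOW(S) ⊇ {$}; new: +{$}
  S: {$}  A: {$,c}
iter 2: (stable)
  S: {$}  A: {$,c}

FOLLOW(A) = ["$", "c"]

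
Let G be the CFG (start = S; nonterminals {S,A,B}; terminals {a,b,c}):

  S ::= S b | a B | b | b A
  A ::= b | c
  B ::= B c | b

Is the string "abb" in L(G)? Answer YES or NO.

CNF form of G:
  S -> S T1 | T1 A | T2 B | b
  A -> b | c
  B -> B T0 | b
  T0 -> c
  T1 -> b
  T2 -> a

Fill CYK table bottom-up:
  cell(0,0) a: {T2}  orig:{}
  cell(1,1) b: {A,B,S,T1}  orig:{A,B,S}
  cell(2,2) b: {A,B,S,T1}  orig:{A,B,S}
  cell(0,1) ab: {S}
  cell(1,2) bb: {S}
  cell(0,2) abb: {S}

S ∈ T[0,2] ⇒ YES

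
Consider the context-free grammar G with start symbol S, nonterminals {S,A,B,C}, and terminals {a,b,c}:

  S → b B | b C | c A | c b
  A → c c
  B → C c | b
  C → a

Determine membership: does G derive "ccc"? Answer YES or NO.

CNF form of G:
  S -> T0 A | T0 T1 | T1 B | T1 C
  A -> T0 T0
  B -> C T0 | b
  C -> a
  T0 -> c
  T1 -> b

CYK fill:
  [0..0]={T0}  "c"  orig:{}
  [1..1]={T0}  "c"  orig:{}
  [2..2]={T0}  "c"  orig:{}
  [0..1]={A}  "cc"
  [1..2]={A}  "cc"
  [0..2]={S}  "ccc"

S ∈ T[0,2] ⇒ YES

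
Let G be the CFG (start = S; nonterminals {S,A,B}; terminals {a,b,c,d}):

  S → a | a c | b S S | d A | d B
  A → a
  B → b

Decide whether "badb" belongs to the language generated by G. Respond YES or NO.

CNF form of G:
  S -> T0 T1 | T2 X4 | T3 A | T3 B | a
  A -> a
  B -> b
  T0 -> a
  T1 -> c
  T2 -> b
  T3 -> d
  X4 -> S S

CYK fill:
  T[0,0] 'b' = {B,T2}  orig:{B}
  T[1,1] 'a' = {A,S,T0}  orig:{A,S}
  T[2,2] 'd' = {T3}  orig:{}
  T[3,3] 'b' = {B,T2}  orig:{B}
  T[0,1] 'ba' = ∅
  T[1,2] 'ad' = ∅
  T[2,3] 'db' = {S}
  T[0,2] 'bad' = ∅
  T[1,3] 'adb' = {X4}  orig:{}
  T[0,3] 'badb' = {S}

S ∈ T[0,3] ⇒ YES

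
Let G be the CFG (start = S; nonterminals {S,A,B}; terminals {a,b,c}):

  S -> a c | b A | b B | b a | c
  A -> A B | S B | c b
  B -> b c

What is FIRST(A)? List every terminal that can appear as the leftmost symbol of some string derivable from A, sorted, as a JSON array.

FIRST iteration:
iter 1:
  A via A→c b: +{c}
  B via B→b c: +{b}
  S via S→a c: +{a}
  S via S→b A: +{b}
  S via S→c: +{c}
  FIRST(S)={a,b,c}  FIRST(A)={c}  FIRST(B)={b}
iter 2:
  A via A→S B: +{a,b}
  FIRST(S)={a,b,c}  FIRST(A)={a,b,c}  FIRST(B)={b}
iter 3: (no change)
  FIRST(S)={a,b,c}  FIRST(A)={a,b,c}  FIRST(B)={b}

FIRST(A) = ["a", "b", "c"]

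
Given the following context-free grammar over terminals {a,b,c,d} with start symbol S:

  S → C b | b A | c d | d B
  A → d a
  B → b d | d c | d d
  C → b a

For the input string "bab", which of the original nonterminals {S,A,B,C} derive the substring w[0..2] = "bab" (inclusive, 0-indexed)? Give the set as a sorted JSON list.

Convert to CNF:
  S -> C T2 | T0 B | T2 A | T3 T0
  A -> T0 T1
  B -> T0 T0 | T0 T3 | T2 T0
  C -> T2 T1
  T0 -> d
  T1 -> a
  T2 -> b
  T3 -> c

Fill CYK table bottom-up — only the sub-triangle for w[0..2]:
  T[0,0] 'b' = {T2}  orig:{}
  T[1,1] 'a' = {T1}  orig:{}
  T[2,2] 'b' = {T2}  orig:{}
  T[0,1] 'ba' = {C}
  T[1,2] 'ab' = ∅
  T[0,2] 'bab' = {S}

Original NTs in T[0,2] deriving "bab": ["S"]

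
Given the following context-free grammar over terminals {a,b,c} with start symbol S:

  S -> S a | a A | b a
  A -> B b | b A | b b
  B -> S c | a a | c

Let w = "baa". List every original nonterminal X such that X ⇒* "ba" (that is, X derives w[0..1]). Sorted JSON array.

Convert to CNF:
  S -> S T2 | T0 T2 | T2 A
  A -> B T0 | T0 A | T0 T0
  B -> S T1 | T2 T2 | c
  T0 -> b
  T1 -> c
  T2 -> a

Fill CYK table bottom-up (cells [i..j] with 0 ≤ i ≤ j ≤ 1 only):
  cell(0,0) b: {T0}  orig:{}
  cell(1,1) a: {T2}  orig:{}
  cell(0,1) ba: {S}

Original NTs in T[0,1] deriving "ba": ["S"]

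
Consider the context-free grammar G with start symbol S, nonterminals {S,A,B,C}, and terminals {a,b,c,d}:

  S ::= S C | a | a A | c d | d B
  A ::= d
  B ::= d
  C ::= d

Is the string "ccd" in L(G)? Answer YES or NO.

Convert to CNF:
  S -> S C | T0 A | T1 T2 | T2 B | a
  A -> d
  B -> d
  C -> d
  T0 -> a
  T1 -> c
  T2 -> d

CYK fill:
  T[0,0] 'c' = {T1}  orig:{}
  T[1,1] 'c' = {T1}  orig:{}
  T[2,2] 'd' = {A,B,C,T2}  orig:{A,B,C}
  T[0,1] 'cc' = ∅
  T[1,2] 'cd' = {S}
  T[0,2] 'ccd' = ∅

S ∉ T[0,2] ⇒ NO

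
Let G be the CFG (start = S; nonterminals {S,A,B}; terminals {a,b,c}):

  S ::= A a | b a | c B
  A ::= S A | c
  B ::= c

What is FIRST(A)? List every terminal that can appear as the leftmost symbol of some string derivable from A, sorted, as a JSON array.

Compute FIRST by fixpoint:
pass 1:
  A via A→c: +{c}
  B via B→c: +{c}
  S via S→A a: +{c}
  S via S→b a: +{b}
  S: {b,c}  A: {c}  B: {c}
pass 2:
  A via A→S A: +{b}
  S: {b,c}  A: {b,c}  B: {c}
pass 3: done
  S: {b,c}  A: {b,c}  B: {c}

FIRST(A) = ["b", "c"]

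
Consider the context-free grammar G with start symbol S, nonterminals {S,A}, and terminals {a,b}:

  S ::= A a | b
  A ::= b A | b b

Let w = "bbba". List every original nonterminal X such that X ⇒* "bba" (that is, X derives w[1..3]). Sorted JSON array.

CNF form of G:
  S -> A T1 | b
  A -> T0 A | T0 T0
  T0 -> b
  T1 -> a

CYK table (by increasing span) (cells [i..j] with 1 ≤ i ≤ j ≤ 3 only):
  T[1,1] 'b' = {S,T0}  orig:{S}
  T[2,2] 'b' = {S,T0}  orig:{S}
  T[3,3] 'a' = {T1}  orig:{}
  T[1,2] 'bb' = {A}
  T[2,3] 'ba' = ∅
  T[1,3] 'bba' = {S}

Original NTs in T[1,3] deriving "bba": ["S"]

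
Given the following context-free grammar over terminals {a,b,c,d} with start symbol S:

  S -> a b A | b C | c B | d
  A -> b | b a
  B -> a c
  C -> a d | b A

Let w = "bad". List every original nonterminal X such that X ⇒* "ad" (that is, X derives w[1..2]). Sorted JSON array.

Convert to CNF:
  S -> T0 C | T1 X4 | T2 B | d
  A -> T0 T1 | b
  B -> T1 T2
  C -> T0 A | T1 T3
  T0 -> b
  T1 -> a
  T2 -> c
  T3 -> d
  X4 -> T0 A

CYK fill — only the sub-triangle for w[1..2]:
  [1..1]={T1}  "a"  orig:{}
  [2..2]={S,T3}  "d"  orig:{S}
  [1..2]={C}  "ad"

Original NTs in T[1,2] deriving "ad": ["C"]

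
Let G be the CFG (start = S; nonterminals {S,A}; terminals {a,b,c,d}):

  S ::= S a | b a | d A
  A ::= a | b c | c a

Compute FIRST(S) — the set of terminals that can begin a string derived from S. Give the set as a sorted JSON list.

Compute FIRST by fixpoint:
round 1:
  A via A→a: +{a}
  A via A→b c: +{b}
  A via A→c a: +{c}
  S via S→b a: +{b}
  S via S→d A: +{d}
  FIRST(S)={b,d}  FIRST(A)={a,b,c}
round 2: done
  FIRST(S)={b,d}  FIRST(A)={a,b,c}

FIRST(S) = ["b", "d"]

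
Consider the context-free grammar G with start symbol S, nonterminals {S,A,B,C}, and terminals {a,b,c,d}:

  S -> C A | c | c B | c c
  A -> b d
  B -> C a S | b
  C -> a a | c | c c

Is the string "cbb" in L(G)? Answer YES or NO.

Convert to CNF:
  S -> C A | T3 B | T3 T3 | c
  A -> T0 T1
  B -> C X4 | b
  C -> T2 T2 | T3 T3 | c
  T0 -> b
  T1 -> d
  T2 -> a
  T3 -> c
  X4 -> T2 S

Fill CYK table bottom-up:
  cell(0,0) c: {C,S,T3}  orig:{C,S}
  cell(1,1) b: {B,T0}  orig:{B}
  cell(2,2) b: {B,T0}  orig:{B}
  cell(0,1) cb: {S}
  cell(1,2) bb: ∅
  cell(0,2) cbb: ∅

S ∉ T[0,2] ⇒ NO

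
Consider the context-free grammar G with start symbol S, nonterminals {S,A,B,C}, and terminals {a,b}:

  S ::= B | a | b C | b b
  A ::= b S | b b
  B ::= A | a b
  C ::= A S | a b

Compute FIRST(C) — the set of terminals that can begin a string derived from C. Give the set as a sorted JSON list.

Compute FIRST by fixpoint:
round 1:
  A via A→b S: +{b}
  B via B→A: +{b}
  B via B→a b: +{a}
  C via C→A S: +{b}
  C via C→a b: +{a}
  S via S→B: +{a,b}
  FIRST(S)={a,b}  FIRST(A)={b}  FIRST(B)={a,b}  FIRST(C)={a,b}
round 2: done
  FIRST(S)={a,b}  FIRST(A)={b}  FIRST(B)={a,b}  FIRST(C)={a,b}

FIRST(C) = ["a", "b"]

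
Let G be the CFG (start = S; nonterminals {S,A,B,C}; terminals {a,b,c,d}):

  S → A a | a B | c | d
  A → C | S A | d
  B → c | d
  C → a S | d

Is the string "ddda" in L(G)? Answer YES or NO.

CNF form of G:
  S -> A T0 | T0 B | c | d
  A -> S A | T0 S | d
  B -> c | d
  C -> T0 S | d
  T0 -> a

CYK table (by increasing span):
  [0..0]={A,B,C,S}  "d"
  [1..1]={A,B,C,S}  "d"
  [2..2]={A,B,C,S}  "d"
  [3..3]={T0}  "a"  orig:{}
  [0..1]={A}  "dd"
  [1..2]={A}  "dd"
  [2..3]={S}  "da"
  [0..2]={A}  "ddd"
  [1..3]={S}  "dda"
  [0..3]={S}  "ddda"

S ∈ T[0,3] ⇒ YES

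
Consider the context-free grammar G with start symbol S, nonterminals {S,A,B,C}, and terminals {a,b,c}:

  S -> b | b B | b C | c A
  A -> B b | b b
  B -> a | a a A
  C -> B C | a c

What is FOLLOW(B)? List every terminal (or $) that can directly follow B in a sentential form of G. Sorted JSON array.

FIRST sets, iterate to fixpoint:
[1]
  A via A→b b: +{b}
  B via B→a: +{a}
  C via C→B C: +{a}
  S via S→b: +{b}
  S via S→c A: +{c}
  FIRST[S]={b,c}  FIRST[A]={b}  FIRST[B]={a}  FIRST[C]={a}
[2]
  A via A→B b: +{a}
  FIRST[S]={b,c}  FIRST[A]={a,b}  FIRST[B]={a}  FIRST[C]={a}
[3] — fixpoint
  FIRST[S]={b,c}  FIRST[A]={a,b}  FIRST[B]={a}  FIRST[C]={a}

FOLLOW sets:
FOLLOW(S) := {$}
round 1:
  A→B b: FOLLOW(B) ⊇ FIRST(b) = {b}; new: +{b}
  B→a a A: FOLLOW(A) ⊇ FOLLOW(B) ⊇ {b}; new: +{b}
  C→B C: FOLLOW(B) ⊇ FIRST(C) = {a}; new: +{a}
  S→b B: FOLLOW(B) ⊇ FOLLOW(S) ⊇ {$}; new: +{$}
  S→b C: FOLLOW(C) ⊇ FOLLOW(S) ⊇ {$}; new: +{$}
  S→c A: FOLLOW(A) ⊇ FOLLOW(S) ⊇ {$}; new: +{$}
  FOLLOW[S]={$}  FOLLOW[A]={$,b}  FOLLOW[B]={$,a,b}  FOLLOW[C]={$}
round 2:
  B→a a A: FOLLOW(A) ⊇ FOLLOW(B) ⊇ {$,a,b}; new: +{a}
  FOLLOW[S]={$}  FOLLOW[A]={$,a,b}  FOLLOW[B]={$,a,b}  FOLLOW[C]={$}
round 3: (no change)
  FOLLOW[S]={$}  FOLLOW[A]={$,a,b}  FOLLOW[B]={$,a,b}  FOLLOW[C]={$}

FOLLOW(B) = ["$", "a", "b"]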